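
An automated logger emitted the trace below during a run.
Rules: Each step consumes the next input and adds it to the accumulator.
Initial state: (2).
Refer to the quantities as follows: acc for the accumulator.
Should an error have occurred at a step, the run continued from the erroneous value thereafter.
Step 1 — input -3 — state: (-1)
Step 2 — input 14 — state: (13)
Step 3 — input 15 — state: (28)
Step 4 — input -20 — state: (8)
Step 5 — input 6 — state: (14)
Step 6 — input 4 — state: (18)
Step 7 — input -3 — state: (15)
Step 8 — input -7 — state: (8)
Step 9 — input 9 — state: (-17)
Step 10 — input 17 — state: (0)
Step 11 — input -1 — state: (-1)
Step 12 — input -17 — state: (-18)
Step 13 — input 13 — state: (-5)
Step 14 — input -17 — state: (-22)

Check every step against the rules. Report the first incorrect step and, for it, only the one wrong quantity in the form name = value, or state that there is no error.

Recomputing the run from the initial state:
step 1: acc = -1
step 2: acc = 13
step 3: acc = 28
step 4: acc = 8
step 5: acc = 14
step 6: acc = 18
step 7: acc = 15
step 8: acc = 8
step 9: acc = 17
step 10: acc = 34
step 11: acc = 33
step 12: acc = 16
step 13: acc = 29
step 14: acc = 12
The first disagreement with the trace is at step 9, where the value should be acc = 17.

step 9, acc = 17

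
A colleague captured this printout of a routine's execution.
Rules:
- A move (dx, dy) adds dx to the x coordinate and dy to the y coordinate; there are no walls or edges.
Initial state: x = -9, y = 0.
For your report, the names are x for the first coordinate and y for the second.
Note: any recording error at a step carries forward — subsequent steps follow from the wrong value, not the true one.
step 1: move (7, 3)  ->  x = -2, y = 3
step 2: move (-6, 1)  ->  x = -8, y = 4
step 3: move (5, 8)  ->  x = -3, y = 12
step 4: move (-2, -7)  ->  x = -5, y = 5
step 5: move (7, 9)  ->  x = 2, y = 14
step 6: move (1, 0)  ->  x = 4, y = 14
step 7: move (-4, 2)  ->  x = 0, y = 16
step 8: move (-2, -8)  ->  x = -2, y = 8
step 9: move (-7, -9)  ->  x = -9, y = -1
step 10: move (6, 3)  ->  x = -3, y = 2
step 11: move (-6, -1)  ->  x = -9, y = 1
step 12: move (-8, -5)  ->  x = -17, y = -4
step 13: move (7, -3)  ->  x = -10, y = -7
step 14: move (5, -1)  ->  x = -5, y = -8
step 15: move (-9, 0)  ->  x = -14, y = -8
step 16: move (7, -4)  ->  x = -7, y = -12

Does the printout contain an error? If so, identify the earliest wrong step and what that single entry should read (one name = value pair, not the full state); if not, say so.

step 6, x = 3

Recomputing the run from the initial state:
step 1: x = -2, y = 3
step 2: x = -8, y = 4
step 3: x = -3, y = 12
step 4: x = -5, y = 5
step 5: x = 2, y = 14
step 6: x = 3, y = 14
step 7: x = -1, y = 16
step 8: x = -3, y = 8
step 9: x = -10, y = -1
step 10: x = -4, y = 2
step 11: x = -10, y = 1
step 12: x = -18, y = -4
step 13: x = -11, y = -7
step 14: x = -6, y = -8
step 15: x = -15, y = -8
step 16: x = -8, y = -12
The first disagreement with the printout is at step 6, where the value should be x = 3.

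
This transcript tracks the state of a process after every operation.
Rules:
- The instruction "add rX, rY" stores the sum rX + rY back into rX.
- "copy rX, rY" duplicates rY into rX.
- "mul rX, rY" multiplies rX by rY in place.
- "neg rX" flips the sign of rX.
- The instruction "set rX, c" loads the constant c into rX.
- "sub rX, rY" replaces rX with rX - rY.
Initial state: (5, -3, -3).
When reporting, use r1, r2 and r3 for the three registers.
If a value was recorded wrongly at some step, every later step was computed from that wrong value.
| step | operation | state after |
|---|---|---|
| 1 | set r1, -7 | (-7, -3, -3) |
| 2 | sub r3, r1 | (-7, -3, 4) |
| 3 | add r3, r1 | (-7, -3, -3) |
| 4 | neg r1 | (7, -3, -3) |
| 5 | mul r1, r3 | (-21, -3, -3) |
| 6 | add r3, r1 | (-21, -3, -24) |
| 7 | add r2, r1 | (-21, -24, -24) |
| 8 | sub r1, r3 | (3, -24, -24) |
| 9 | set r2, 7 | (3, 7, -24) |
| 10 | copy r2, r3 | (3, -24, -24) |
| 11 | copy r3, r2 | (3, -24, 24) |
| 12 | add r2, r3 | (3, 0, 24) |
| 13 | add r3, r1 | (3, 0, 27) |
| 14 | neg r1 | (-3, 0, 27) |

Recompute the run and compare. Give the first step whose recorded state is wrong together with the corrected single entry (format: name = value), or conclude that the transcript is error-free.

step 1: r1 = -7 -> same as recorded
step 2: r3 = -3 - -7 = 4 -> same as recorded
step 3: r3 = 4 + -7 = -3 -> exactly as logged
step 4: r1 = -(-7) = 7 -> same as recorded
step 5: r1 = 7 * -3 = -21 -> exactly as logged
step 6: r3 = -3 + -21 = -24 -> verified
step 7: r2 = -3 + -21 = -24 -> in agreement
step 8: r1 = -21 - -24 = 3 -> verified
step 9: r2 = 7 -> no discrepancy
step 10: r2 = -24 -> matches
step 11: r3 = -24 -> the recorded entry deviates here
Conclusion: step 11 carries the first error; the entry should be r3 = -24.

step 11, r3 = -24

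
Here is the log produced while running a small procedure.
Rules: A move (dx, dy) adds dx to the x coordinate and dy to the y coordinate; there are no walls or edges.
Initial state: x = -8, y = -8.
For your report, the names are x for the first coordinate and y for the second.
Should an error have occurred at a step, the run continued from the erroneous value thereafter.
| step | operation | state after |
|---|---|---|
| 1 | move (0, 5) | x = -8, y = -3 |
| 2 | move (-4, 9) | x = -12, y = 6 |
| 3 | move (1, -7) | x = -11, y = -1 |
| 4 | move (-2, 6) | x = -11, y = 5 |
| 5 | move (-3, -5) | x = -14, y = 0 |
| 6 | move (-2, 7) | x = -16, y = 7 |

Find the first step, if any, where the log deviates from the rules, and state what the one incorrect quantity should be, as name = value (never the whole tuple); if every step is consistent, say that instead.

step 1: x = -8 + (0) = -8, y = -8 + (5) = -3 -> exactly as logged
step 2: x = -8 + (-4) = -12, y = -3 + (9) = 6 -> no discrepancy
step 3: x = -12 + (1) = -11, y = 6 + (-7) = -1 -> no discrepancy
step 4: x = -11 + (-2) = -13, y = -1 + (6) = 5 -> the recorded entry deviates here
First incorrect step: 4; the correct value is x = -13.

step 4, x = -13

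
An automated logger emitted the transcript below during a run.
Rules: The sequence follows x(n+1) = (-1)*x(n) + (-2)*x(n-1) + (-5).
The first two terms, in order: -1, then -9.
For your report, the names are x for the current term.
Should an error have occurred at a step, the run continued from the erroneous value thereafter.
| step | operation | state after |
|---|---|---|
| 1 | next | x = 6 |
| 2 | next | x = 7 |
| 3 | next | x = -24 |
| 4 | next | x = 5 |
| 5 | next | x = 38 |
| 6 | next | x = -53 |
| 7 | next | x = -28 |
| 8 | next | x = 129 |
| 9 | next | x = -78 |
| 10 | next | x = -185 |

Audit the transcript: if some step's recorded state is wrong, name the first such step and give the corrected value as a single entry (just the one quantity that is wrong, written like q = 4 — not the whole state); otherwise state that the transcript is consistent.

no error

Step 1: x = -1*(-9) + (-2)*(-1) + (-5) = 6 — verified.
Step 2: x = -1*(6) + (-2)*(-9) + (-5) = 7 — exactly as logged.
Step 3: x = -1*(7) + (-2)*(6) + (-5) = -24 — confirmed correct.
Step 4: x = -1*(-24) + (-2)*(7) + (-5) = 5 — confirmed correct.
Step 5: x = -1*(5) + (-2)*(-24) + (-5) = 38 — agrees with the transcript.
Step 6: x = -1*(38) + (-2)*(5) + (-5) = -53 — consistent with the transcript.
Step 7: x = -1*(-53) + (-2)*(38) + (-5) = -28 — confirmed correct.
Step 8: x = -1*(-28) + (-2)*(-53) + (-5) = 129 — matches.
Step 9: x = -1*(129) + (-2)*(-28) + (-5) = -78 — matches.
Step 10: x = -1*(-78) + (-2)*(129) + (-5) = -185 — same as recorded.
The whole run recomputes cleanly — no discrepancies.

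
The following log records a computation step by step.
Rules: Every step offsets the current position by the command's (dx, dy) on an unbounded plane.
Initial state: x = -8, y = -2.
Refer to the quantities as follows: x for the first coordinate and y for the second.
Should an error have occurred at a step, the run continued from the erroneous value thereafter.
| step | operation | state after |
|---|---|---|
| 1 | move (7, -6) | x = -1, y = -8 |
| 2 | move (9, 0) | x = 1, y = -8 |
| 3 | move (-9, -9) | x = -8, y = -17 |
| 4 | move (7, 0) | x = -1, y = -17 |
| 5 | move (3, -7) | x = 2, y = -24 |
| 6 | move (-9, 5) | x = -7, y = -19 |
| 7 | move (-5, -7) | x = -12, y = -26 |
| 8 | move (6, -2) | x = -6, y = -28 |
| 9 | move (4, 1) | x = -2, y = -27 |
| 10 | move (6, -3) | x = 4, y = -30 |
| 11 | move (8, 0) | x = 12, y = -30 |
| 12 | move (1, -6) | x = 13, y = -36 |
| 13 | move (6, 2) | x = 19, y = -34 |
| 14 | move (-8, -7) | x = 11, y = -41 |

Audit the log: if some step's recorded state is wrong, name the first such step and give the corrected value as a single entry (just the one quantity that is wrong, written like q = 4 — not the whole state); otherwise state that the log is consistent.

Step 1: x = -8 + (7) = -1, y = -2 + (-6) = -8 — no discrepancy.
Step 2: x = -1 + (9) = 8, y = -8 + (0) = -8 — the log has a different value.
That makes step 2 the first incorrect line — x = 8 is what it should show.

step 2, x = 8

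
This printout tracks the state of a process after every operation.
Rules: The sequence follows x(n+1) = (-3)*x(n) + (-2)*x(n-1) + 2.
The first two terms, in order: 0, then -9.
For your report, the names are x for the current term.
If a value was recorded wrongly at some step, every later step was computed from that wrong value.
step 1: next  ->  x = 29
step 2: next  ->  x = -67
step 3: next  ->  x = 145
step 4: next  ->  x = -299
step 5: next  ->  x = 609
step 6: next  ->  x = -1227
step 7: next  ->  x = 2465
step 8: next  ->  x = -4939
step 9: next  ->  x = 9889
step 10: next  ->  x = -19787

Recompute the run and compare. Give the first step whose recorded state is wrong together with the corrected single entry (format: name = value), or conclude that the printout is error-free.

no error

Recomputing the run from the initial state:
step 1: x = 29
step 2: x = -67
step 3: x = 145
step 4: x = -299
step 5: x = 609
step 6: x = -1227
step 7: x = 2465
step 8: x = -4939
step 9: x = 9889
step 10: x = -19787
This matches the printout at every step.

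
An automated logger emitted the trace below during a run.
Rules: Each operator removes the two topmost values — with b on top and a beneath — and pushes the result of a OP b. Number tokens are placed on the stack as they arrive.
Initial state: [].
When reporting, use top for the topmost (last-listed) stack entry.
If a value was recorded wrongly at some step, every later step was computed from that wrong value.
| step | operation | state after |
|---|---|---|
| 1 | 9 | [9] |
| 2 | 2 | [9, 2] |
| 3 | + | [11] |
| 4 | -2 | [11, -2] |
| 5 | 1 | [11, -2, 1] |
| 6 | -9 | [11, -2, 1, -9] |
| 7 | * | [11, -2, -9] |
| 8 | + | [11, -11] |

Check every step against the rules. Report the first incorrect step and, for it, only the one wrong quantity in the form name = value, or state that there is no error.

Recomputing the run from the initial state:
step 1: [9]
step 2: [9, 2]
step 3: [11]
step 4: [11, -2]
step 5: [11, -2, 1]
step 6: [11, -2, 1, -9]
step 7: [11, -2, -9]
step 8: [11, -11]
This matches the trace at every step.

no error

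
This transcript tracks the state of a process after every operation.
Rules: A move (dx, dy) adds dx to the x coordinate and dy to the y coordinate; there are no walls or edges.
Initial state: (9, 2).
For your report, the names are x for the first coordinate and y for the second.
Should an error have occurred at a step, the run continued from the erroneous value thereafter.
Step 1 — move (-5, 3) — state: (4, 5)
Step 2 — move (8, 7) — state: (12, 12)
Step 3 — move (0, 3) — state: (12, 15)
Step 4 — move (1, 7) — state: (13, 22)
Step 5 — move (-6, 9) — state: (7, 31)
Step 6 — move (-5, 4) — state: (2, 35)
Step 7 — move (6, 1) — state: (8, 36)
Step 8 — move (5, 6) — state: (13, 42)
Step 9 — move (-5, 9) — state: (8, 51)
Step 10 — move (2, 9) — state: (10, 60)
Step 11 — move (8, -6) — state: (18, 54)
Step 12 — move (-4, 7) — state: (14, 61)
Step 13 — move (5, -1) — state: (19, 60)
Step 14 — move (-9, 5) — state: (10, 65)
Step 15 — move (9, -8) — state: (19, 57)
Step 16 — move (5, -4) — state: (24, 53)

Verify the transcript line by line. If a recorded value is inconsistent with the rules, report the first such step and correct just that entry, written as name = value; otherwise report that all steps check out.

Recomputing the run from the initial state:
step 1: x = 4, y = 5
step 2: x = 12, y = 12
step 3: x = 12, y = 15
step 4: x = 13, y = 22
step 5: x = 7, y = 31
step 6: x = 2, y = 35
step 7: x = 8, y = 36
step 8: x = 13, y = 42
step 9: x = 8, y = 51
step 10: x = 10, y = 60
step 11: x = 18, y = 54
step 12: x = 14, y = 61
step 13: x = 19, y = 60
step 14: x = 10, y = 65
step 15: x = 19, y = 57
step 16: x = 24, y = 53
This matches the transcript at every step.

no error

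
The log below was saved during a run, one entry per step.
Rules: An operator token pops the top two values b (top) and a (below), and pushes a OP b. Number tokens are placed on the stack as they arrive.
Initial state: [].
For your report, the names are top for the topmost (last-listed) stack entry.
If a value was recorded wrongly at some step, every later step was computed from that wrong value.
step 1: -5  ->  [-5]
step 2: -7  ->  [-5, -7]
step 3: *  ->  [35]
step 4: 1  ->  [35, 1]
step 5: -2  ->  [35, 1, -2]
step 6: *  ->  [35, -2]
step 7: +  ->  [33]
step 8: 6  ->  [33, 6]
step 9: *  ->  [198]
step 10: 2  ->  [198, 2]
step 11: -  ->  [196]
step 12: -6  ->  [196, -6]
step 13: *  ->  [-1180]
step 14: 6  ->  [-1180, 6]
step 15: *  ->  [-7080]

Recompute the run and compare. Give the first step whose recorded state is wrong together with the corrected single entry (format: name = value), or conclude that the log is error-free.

step 1: push -5: top = -5 -> agrees with the log
step 2: push -7: top = -7 -> exactly as logged
step 3: -5 * -7 = 35 -> confirmed correct
step 4: push 1: top = 1 -> same as recorded
step 5: push -2: top = -2 -> confirmed correct
step 6: 1 * -2 = -2 -> checks out
step 7: 35 + -2 = 33 -> verified
step 8: push 6: top = 6 -> exactly as logged
step 9: 33 * 6 = 198 -> exactly as logged
step 10: push 2: top = 2 -> consistent with the log
step 11: 198 - 2 = 196 -> same as recorded
step 12: push -6: top = -6 -> verified
step 13: 196 * -6 = -1176 -> not what was recorded
The earliest wrong entry is at step 13: it should read top = -1176.

step 13, top = -1176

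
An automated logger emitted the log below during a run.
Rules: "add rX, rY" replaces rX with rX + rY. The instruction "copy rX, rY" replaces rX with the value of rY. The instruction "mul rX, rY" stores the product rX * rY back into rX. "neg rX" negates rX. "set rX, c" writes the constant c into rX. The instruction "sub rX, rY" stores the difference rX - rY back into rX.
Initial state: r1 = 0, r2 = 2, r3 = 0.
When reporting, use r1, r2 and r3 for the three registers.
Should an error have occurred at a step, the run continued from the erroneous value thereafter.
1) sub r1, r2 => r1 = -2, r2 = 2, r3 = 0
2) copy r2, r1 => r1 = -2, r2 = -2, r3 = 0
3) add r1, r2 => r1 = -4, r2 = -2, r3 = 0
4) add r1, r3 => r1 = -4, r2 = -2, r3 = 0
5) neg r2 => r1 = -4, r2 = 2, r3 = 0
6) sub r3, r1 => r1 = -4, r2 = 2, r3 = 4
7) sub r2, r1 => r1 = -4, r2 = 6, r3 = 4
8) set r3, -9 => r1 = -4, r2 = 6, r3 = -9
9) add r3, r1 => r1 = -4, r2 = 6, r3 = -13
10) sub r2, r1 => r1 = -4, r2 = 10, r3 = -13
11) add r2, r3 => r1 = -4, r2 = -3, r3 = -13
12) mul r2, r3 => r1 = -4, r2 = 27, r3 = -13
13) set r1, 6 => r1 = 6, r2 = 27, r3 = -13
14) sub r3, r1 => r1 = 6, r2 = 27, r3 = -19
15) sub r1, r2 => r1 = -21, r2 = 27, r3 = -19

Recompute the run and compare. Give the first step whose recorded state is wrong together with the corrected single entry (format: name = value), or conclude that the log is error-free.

step 12, r2 = 39

1. r1 = 0 - 2 = -2 (no discrepancy)
2. r2 = -2 (same as recorded)
3. r1 = -2 + -2 = -4 (exactly as logged)
4. r1 = -4 + 0 = -4 (confirmed correct)
5. r2 = -(-2) = 2 (no discrepancy)
6. r3 = 0 - -4 = 4 (agrees with the log)
7. r2 = 2 - -4 = 6 (no discrepancy)
8. r3 = -9 (agrees with the log)
9. r3 = -9 + -4 = -13 (exactly as logged)
10. r2 = 6 - -4 = 10 (exactly as logged)
11. r2 = 10 + -13 = -3 (in agreement)
12. r2 = -3 * -13 = 39 (not what was recorded)
That makes step 12 the first incorrect line — r2 = 39 is what it should show.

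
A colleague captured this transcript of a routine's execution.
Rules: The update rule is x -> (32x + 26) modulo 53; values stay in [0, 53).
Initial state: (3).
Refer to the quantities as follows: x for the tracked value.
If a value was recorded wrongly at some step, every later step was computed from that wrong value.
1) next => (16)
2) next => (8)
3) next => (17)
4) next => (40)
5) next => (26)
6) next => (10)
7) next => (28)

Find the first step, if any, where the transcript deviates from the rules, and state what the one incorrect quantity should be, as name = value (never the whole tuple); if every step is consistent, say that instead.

step 5, x = 34

1. x = (32*3 + 26) mod 53 = 16 (in agreement)
2. x = (32*16 + 26) mod 53 = 8 (confirmed correct)
3. x = (32*8 + 26) mod 53 = 17 (in agreement)
4. x = (32*17 + 26) mod 53 = 40 (verified)
5. x = (32*40 + 26) mod 53 = 34 (first mismatch against the transcript)
So the first discrepancy is step 5, where the right value is x = 34.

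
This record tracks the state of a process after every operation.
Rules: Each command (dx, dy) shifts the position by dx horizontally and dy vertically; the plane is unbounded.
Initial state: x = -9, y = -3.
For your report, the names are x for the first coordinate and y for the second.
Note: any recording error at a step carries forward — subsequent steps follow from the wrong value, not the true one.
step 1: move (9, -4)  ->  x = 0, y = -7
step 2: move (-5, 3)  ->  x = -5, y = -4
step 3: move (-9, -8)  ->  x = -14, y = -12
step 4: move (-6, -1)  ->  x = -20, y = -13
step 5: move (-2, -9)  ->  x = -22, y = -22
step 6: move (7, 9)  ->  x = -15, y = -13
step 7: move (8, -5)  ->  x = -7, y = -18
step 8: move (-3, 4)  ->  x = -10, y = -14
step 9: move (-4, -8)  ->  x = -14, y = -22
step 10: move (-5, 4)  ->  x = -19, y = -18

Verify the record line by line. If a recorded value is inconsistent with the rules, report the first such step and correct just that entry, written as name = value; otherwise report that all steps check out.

step 1: x = -9 + (9) = 0, y = -3 + (-4) = -7 -> in agreement
step 2: x = 0 + (-5) = -5, y = -7 + (3) = -4 -> exactly as logged
step 3: x = -5 + (-9) = -14, y = -4 + (-8) = -12 -> confirmed correct
step 4: x = -14 + (-6) = -20, y = -12 + (-1) = -13 -> agrees with the record
step 5: x = -20 + (-2) = -22, y = -13 + (-9) = -22 -> same as recorded
step 6: x = -22 + (7) = -15, y = -22 + (9) = -13 -> verified
step 7: x = -15 + (8) = -7, y = -13 + (-5) = -18 -> verified
step 8: x = -7 + (-3) = -10, y = -18 + (4) = -14 -> consistent with the record
step 9: x = -10 + (-4) = -14, y = -14 + (-8) = -22 -> consistent with the record
step 10: x = -14 + (-5) = -19, y = -22 + (4) = -18 -> matches
All steps check out; nothing to correct.

no error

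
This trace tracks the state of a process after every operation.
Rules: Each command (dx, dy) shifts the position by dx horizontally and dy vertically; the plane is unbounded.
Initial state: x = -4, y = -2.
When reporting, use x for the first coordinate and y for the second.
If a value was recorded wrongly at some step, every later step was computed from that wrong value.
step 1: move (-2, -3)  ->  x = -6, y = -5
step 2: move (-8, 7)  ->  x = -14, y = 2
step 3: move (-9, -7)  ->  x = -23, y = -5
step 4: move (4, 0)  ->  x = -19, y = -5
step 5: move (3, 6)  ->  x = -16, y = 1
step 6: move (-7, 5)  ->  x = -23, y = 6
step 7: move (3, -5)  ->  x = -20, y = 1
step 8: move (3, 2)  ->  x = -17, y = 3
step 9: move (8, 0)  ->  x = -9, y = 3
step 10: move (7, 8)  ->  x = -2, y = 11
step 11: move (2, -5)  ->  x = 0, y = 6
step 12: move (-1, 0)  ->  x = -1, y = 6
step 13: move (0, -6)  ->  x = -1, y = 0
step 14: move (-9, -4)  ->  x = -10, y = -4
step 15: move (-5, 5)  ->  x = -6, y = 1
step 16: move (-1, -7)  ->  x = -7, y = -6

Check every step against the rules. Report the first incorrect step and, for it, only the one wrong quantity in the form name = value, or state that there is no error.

Recomputing the run from the initial state:
step 1: x = -6, y = -5
step 2: x = -14, y = 2
step 3: x = -23, y = -5
step 4: x = -19, y = -5
step 5: x = -16, y = 1
step 6: x = -23, y = 6
step 7: x = -20, y = 1
step 8: x = -17, y = 3
step 9: x = -9, y = 3
step 10: x = -2, y = 11
step 11: x = 0, y = 6
step 12: x = -1, y = 6
step 13: x = -1, y = 0
step 14: x = -10, y = -4
step 15: x = -15, y = 1
step 16: x = -16, y = -6
The first disagreement with the trace is at step 15, where the value should be x = -15.

step 15, x = -15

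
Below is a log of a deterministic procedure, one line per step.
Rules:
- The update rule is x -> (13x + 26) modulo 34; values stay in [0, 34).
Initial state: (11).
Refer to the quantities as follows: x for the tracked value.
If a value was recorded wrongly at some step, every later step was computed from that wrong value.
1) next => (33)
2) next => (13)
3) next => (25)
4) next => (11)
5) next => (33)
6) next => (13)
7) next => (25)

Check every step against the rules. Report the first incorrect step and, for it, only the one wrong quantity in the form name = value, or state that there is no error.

no error

1. x = (13*11 + 26) mod 34 = 33 (exactly as logged)
2. x = (13*33 + 26) mod 34 = 13 (same as recorded)
3. x = (13*13 + 26) mod 34 = 25 (verified)
4. x = (13*25 + 26) mod 34 = 11 (same as recorded)
5. x = (13*11 + 26) mod 34 = 33 (in agreement)
6. x = (13*33 + 26) mod 34 = 13 (exactly as logged)
7. x = (13*13 + 26) mod 34 = 25 (no discrepancy)
Every step is consistent.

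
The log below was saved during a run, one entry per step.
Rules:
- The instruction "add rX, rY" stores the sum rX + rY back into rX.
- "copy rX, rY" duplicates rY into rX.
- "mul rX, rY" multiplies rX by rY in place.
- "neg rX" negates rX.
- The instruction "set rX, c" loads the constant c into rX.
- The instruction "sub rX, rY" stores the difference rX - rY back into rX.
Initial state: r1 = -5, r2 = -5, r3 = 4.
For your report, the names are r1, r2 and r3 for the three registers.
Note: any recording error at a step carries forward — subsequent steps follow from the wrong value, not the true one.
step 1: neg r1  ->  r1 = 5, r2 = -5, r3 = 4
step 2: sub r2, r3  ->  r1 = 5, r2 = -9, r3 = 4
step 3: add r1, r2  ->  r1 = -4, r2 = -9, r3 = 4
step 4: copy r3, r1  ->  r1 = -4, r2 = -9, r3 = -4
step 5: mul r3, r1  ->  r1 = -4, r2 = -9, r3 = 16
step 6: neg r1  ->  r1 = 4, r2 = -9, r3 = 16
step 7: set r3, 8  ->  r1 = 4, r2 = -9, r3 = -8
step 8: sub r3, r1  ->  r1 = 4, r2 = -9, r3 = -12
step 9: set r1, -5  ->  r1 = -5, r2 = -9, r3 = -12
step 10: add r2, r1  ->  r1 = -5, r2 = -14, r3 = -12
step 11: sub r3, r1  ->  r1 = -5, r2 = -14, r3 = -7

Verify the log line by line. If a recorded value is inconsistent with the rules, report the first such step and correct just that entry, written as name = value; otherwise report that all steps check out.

step 7, r3 = 8

Recomputing the run from the initial state:
step 1: r1 = 5, r2 = -5, r3 = 4
step 2: r1 = 5, r2 = -9, r3 = 4
step 3: r1 = -4, r2 = -9, r3 = 4
step 4: r1 = -4, r2 = -9, r3 = -4
step 5: r1 = -4, r2 = -9, r3 = 16
step 6: r1 = 4, r2 = -9, r3 = 16
step 7: r1 = 4, r2 = -9, r3 = 8
step 8: r1 = 4, r2 = -9, r3 = 4
step 9: r1 = -5, r2 = -9, r3 = 4
step 10: r1 = -5, r2 = -14, r3 = 4
step 11: r1 = -5, r2 = -14, r3 = 9
The first disagreement with the log is at step 7, where the value should be r3 = 8.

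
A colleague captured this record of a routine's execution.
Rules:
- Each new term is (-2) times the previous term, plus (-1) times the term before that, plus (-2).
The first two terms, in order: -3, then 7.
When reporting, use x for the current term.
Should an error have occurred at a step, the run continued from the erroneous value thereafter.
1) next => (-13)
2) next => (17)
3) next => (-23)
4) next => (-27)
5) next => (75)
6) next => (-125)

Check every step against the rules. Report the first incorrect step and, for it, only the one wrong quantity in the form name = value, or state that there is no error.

step 4, x = 27

Recomputing the run from the initial state:
step 1: x = -13
step 2: x = 17
step 3: x = -23
step 4: x = 27
step 5: x = -33
step 6: x = 37
The first disagreement with the record is at step 4, where the value should be x = 27.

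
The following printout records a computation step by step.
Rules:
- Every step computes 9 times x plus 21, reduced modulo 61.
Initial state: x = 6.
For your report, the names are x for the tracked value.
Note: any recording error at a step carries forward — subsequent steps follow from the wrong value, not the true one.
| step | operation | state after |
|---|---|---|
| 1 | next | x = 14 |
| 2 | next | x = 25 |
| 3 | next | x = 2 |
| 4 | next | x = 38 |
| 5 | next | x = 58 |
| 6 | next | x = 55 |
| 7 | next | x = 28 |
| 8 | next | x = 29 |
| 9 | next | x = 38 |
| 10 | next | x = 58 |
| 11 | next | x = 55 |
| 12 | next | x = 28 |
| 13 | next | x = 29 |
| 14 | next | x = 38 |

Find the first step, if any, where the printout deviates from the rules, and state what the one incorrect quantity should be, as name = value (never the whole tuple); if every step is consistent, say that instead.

step 4, x = 39

step 1: x = (9*6 + 21) mod 61 = 14 -> matches
step 2: x = (9*14 + 21) mod 61 = 25 -> consistent with the printout
step 3: x = (9*25 + 21) mod 61 = 2 -> no discrepancy
step 4: x = (9*2 + 21) mod 61 = 39 -> a discrepancy with the printout
That makes step 4 the first incorrect line — x = 39 is what it should show.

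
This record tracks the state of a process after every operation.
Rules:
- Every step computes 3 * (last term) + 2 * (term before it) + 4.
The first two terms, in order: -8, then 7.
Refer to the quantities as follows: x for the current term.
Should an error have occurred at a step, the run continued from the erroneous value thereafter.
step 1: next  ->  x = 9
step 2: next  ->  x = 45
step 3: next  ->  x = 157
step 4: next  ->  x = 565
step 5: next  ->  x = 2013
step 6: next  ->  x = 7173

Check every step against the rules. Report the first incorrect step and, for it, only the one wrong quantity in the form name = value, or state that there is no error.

no error

step 1: x = 3*(7) + (2)*(-8) + (4) = 9 -> agrees with the record
step 2: x = 3*(9) + (2)*(7) + (4) = 45 -> consistent with the record
step 3: x = 3*(45) + (2)*(9) + (4) = 157 -> agrees with the record
step 4: x = 3*(157) + (2)*(45) + (4) = 565 -> agrees with the record
step 5: x = 3*(565) + (2)*(157) + (4) = 2013 -> in agreement
step 6: x = 3*(2013) + (2)*(565) + (4) = 7173 -> consistent with the record
Each recorded entry agrees with the recomputation.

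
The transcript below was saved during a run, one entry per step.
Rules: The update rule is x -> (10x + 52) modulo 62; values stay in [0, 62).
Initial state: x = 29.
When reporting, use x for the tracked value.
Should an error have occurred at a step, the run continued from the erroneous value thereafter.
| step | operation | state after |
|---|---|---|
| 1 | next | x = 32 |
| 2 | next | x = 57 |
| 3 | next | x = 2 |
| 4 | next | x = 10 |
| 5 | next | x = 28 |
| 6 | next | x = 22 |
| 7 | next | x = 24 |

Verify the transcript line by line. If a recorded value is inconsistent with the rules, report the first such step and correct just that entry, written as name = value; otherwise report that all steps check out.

1. x = (10*29 + 52) mod 62 = 32 (exactly as logged)
2. x = (10*32 + 52) mod 62 = 0 (the recorded entry deviates here)
Conclusion: step 2 carries the first error; the entry should be x = 0.

step 2, x = 0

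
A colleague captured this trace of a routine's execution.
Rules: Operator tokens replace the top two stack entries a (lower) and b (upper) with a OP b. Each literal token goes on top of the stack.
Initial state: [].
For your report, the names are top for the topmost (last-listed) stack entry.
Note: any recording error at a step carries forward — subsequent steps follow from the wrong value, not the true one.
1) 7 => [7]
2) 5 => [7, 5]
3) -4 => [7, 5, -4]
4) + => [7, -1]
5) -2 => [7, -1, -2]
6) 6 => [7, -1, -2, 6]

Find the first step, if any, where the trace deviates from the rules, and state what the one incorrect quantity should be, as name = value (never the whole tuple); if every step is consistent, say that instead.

Recomputing the run from the initial state:
step 1: [7]
step 2: [7, 5]
step 3: [7, 5, -4]
step 4: [7, 1]
step 5: [7, 1, -2]
step 6: [7, 1, -2, 6]
The first disagreement with the trace is at step 4, where the value should be top = 1.

step 4, top = 1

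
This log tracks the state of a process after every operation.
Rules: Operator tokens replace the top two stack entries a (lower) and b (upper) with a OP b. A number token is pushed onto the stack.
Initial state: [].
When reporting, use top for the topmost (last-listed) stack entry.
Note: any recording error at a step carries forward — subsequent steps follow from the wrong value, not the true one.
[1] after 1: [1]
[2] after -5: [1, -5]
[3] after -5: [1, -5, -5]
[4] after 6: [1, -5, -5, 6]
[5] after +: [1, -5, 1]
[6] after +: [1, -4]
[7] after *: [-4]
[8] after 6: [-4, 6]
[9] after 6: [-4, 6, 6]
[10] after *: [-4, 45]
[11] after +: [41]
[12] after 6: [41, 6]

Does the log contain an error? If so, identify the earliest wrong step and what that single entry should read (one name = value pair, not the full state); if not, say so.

Recomputing the run from the initial state:
step 1: [1]
step 2: [1, -5]
step 3: [1, -5, -5]
step 4: [1, -5, -5, 6]
step 5: [1, -5, 1]
step 6: [1, -4]
step 7: [-4]
step 8: [-4, 6]
step 9: [-4, 6, 6]
step 10: [-4, 36]
step 11: [32]
step 12: [32, 6]
The first disagreement with the log is at step 10, where the value should be top = 36.

step 10, top = 36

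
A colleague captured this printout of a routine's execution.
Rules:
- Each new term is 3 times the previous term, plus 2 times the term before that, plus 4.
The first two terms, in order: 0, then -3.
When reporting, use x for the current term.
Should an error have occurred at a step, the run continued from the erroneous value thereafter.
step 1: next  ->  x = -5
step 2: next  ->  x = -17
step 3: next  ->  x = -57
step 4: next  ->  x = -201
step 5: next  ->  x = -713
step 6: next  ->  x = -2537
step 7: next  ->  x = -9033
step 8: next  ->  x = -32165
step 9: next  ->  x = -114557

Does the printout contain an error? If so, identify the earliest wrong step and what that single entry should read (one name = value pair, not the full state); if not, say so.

Step 1: x = 3*(-3) + (2)*(0) + (4) = -5 — exactly as logged.
Step 2: x = 3*(-5) + (2)*(-3) + (4) = -17 — agrees with the printout.
Step 3: x = 3*(-17) + (2)*(-5) + (4) = -57 — no discrepancy.
Step 4: x = 3*(-57) + (2)*(-17) + (4) = -201 — checks out.
Step 5: x = 3*(-201) + (2)*(-57) + (4) = -713 — verified.
Step 6: x = 3*(-713) + (2)*(-201) + (4) = -2537 — confirmed correct.
Step 7: x = 3*(-2537) + (2)*(-713) + (4) = -9033 — confirmed correct.
Step 8: x = 3*(-9033) + (2)*(-2537) + (4) = -32169 — this is not what the printout shows.
The audit stops at step 8: the recorded entry is wrong and should be x = -32169.

step 8, x = -32169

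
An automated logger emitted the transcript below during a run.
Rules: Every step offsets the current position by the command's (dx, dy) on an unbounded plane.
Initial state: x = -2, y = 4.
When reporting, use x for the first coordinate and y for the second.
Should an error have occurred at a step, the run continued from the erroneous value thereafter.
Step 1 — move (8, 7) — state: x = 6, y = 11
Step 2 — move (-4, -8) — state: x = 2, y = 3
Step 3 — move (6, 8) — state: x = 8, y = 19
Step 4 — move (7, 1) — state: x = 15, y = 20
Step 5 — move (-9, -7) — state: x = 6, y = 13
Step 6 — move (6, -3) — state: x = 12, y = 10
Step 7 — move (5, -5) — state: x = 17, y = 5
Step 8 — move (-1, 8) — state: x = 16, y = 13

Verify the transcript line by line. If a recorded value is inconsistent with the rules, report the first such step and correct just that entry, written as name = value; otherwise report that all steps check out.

step 3, y = 11

1. x = -2 + (8) = 6, y = 4 + (7) = 11 (no discrepancy)
2. x = 6 + (-4) = 2, y = 11 + (-8) = 3 (confirmed correct)
3. x = 2 + (6) = 8, y = 3 + (8) = 11 (first mismatch against the transcript)
Conclusion: step 3 carries the first error; the entry should be y = 11.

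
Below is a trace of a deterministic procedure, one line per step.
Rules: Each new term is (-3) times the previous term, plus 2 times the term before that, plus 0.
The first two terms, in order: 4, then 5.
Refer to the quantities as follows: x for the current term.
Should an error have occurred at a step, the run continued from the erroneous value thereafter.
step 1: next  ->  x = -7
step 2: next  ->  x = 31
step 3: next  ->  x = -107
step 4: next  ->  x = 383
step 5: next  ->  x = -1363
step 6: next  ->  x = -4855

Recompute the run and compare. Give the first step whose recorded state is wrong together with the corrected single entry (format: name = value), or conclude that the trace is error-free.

step 1: x = -3*(5) + (2)*(4) + (0) = -7 -> matches
step 2: x = -3*(-7) + (2)*(5) + (0) = 31 -> confirmed correct
step 3: x = -3*(31) + (2)*(-7) + (0) = -107 -> consistent with the trace
step 4: x = -3*(-107) + (2)*(31) + (0) = 383 -> matches
step 5: x = -3*(383) + (2)*(-107) + (0) = -1363 -> exactly as logged
step 6: x = -3*(-1363) + (2)*(383) + (0) = 4855 -> the recorded entry deviates here
First incorrect step: 6; the correct value is x = 4855.

step 6, x = 4855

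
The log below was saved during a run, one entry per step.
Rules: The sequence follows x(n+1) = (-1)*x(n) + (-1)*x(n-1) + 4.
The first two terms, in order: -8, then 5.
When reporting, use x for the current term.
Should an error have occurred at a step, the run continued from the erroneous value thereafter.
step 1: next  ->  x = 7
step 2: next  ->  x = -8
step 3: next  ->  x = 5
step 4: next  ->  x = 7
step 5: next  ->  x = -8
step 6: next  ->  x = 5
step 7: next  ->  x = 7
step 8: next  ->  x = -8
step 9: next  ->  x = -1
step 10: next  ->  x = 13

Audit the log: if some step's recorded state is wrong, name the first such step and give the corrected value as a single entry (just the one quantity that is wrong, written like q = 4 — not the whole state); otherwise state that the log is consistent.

step 1: x = -1*(5) + (-1)*(-8) + (4) = 7 -> no discrepancy
step 2: x = -1*(7) + (-1)*(5) + (4) = -8 -> same as recorded
step 3: x = -1*(-8) + (-1)*(7) + (4) = 5 -> matches
step 4: x = -1*(5) + (-1)*(-8) + (4) = 7 -> no discrepancy
step 5: x = -1*(7) + (-1)*(5) + (4) = -8 -> confirmed correct
step 6: x = -1*(-8) + (-1)*(7) + (4) = 5 -> checks out
step 7: x = -1*(5) + (-1)*(-8) + (4) = 7 -> agrees with the log
step 8: x = -1*(7) + (-1)*(5) + (4) = -8 -> in agreement
step 9: x = -1*(-8) + (-1)*(7) + (4) = 5 -> not what was recorded
That makes step 9 the first incorrect line — x = 5 is what it should show.

step 9, x = 5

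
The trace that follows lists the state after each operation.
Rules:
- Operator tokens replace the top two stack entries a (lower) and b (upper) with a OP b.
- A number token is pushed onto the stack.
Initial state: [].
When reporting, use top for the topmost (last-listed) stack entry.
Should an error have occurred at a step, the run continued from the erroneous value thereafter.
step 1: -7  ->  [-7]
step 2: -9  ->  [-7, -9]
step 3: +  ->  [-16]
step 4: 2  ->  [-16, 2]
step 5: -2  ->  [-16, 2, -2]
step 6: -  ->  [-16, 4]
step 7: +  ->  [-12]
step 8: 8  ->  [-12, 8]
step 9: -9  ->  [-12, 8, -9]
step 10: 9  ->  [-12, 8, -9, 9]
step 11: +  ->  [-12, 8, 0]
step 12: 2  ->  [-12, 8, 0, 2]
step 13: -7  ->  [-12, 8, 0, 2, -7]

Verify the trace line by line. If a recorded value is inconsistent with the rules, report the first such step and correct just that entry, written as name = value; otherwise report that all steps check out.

no error

step 1: push -7: top = -7 -> no discrepancy
step 2: push -9: top = -9 -> matches
step 3: -7 + -9 = -16 -> confirmed correct
step 4: push 2: top = 2 -> checks out
step 5: push -2: top = -2 -> exactly as logged
step 6: 2 - -2 = 4 -> confirmed correct
step 7: -16 + 4 = -12 -> confirmed correct
step 8: push 8: top = 8 -> checks out
step 9: push -9: top = -9 -> same as recorded
step 10: push 9: top = 9 -> agrees with the trace
step 11: -9 + 9 = 0 -> in agreement
step 12: push 2: top = 2 -> in agreement
step 13: push -7: top = -7 -> exactly as logged
The whole run recomputes cleanly — no discrepancies.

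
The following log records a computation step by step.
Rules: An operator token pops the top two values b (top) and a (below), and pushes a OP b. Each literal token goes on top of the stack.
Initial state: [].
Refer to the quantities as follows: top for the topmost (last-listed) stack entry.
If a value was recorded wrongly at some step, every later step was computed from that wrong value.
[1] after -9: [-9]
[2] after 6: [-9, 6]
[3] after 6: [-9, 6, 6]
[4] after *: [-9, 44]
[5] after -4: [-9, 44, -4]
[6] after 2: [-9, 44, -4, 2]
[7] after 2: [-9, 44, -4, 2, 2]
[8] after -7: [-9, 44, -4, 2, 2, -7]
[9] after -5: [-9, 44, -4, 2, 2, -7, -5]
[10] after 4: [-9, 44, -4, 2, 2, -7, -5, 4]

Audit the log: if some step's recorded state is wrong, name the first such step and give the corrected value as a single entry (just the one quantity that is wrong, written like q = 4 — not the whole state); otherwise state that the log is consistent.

step 4, top = 36

step 1: push -9: top = -9 -> consistent with the log
step 2: push 6: top = 6 -> no discrepancy
step 3: push 6: top = 6 -> consistent with the log
step 4: 6 * 6 = 36 -> the log has a different value
The earliest wrong entry is at step 4: it should read top = 36.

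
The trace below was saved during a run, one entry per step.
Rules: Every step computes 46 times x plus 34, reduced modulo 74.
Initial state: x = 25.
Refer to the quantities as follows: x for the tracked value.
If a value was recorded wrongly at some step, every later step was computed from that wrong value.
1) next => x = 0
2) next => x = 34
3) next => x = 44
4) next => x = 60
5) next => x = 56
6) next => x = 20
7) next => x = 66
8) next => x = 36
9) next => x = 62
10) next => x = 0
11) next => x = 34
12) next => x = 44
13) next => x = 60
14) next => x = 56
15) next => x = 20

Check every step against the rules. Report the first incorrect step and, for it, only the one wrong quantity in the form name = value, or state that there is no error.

no error

Recomputing the run from the initial state:
step 1: x = 0
step 2: x = 34
step 3: x = 44
step 4: x = 60
step 5: x = 56
step 6: x = 20
step 7: x = 66
step 8: x = 36
step 9: x = 62
step 10: x = 0
step 11: x = 34
step 12: x = 44
step 13: x = 60
step 14: x = 56
step 15: x = 20
This matches the trace at every step.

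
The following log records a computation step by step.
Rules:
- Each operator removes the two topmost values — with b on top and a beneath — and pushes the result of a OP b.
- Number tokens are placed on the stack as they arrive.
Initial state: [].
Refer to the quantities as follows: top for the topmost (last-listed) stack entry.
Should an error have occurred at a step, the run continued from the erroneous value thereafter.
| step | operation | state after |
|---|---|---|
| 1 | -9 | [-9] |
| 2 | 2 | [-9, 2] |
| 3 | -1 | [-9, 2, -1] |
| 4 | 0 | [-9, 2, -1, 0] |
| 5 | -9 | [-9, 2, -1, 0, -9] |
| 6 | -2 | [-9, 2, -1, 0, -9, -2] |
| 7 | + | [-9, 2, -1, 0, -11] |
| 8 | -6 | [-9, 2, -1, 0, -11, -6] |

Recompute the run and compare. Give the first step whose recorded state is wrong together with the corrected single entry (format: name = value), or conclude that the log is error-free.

step 1: push -9: top = -9 -> consistent with the log
step 2: push 2: top = 2 -> agrees with the log
step 3: push -1: top = -1 -> matches
step 4: push 0: top = 0 -> same as recorded
step 5: push -9: top = -9 -> verified
step 6: push -2: top = -2 -> consistent with the log
step 7: -9 + -2 = -11 -> consistent with the log
step 8: push -6: top = -6 -> verified
No step deviates from the rules.

no error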